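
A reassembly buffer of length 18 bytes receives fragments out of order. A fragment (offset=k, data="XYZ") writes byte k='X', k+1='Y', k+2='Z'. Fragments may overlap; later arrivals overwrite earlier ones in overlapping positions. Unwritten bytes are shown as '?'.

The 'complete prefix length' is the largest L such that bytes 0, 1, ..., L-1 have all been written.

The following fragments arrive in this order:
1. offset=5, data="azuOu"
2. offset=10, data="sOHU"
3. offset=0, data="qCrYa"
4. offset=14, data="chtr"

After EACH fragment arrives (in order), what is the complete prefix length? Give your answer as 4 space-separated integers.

Fragment 1: offset=5 data="azuOu" -> buffer=?????azuOu???????? -> prefix_len=0
Fragment 2: offset=10 data="sOHU" -> buffer=?????azuOusOHU???? -> prefix_len=0
Fragment 3: offset=0 data="qCrYa" -> buffer=qCrYaazuOusOHU???? -> prefix_len=14
Fragment 4: offset=14 data="chtr" -> buffer=qCrYaazuOusOHUchtr -> prefix_len=18

Answer: 0 0 14 18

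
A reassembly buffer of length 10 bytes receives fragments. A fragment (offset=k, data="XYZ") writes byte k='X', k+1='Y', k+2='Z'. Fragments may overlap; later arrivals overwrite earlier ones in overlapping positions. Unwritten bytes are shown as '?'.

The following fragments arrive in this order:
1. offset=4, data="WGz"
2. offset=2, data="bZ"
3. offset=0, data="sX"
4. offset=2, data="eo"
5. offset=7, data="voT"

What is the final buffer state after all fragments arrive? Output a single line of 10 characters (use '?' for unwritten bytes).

Answer: sXeoWGzvoT

Derivation:
Fragment 1: offset=4 data="WGz" -> buffer=????WGz???
Fragment 2: offset=2 data="bZ" -> buffer=??bZWGz???
Fragment 3: offset=0 data="sX" -> buffer=sXbZWGz???
Fragment 4: offset=2 data="eo" -> buffer=sXeoWGz???
Fragment 5: offset=7 data="voT" -> buffer=sXeoWGzvoT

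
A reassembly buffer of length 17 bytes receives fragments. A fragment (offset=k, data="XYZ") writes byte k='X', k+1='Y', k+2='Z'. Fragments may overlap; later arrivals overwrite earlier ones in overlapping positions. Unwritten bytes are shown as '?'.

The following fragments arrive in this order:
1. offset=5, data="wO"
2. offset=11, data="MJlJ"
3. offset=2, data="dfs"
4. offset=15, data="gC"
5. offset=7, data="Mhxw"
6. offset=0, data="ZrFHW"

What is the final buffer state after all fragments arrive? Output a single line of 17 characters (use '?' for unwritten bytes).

Answer: ZrFHWwOMhxwMJlJgC

Derivation:
Fragment 1: offset=5 data="wO" -> buffer=?????wO??????????
Fragment 2: offset=11 data="MJlJ" -> buffer=?????wO????MJlJ??
Fragment 3: offset=2 data="dfs" -> buffer=??dfswO????MJlJ??
Fragment 4: offset=15 data="gC" -> buffer=??dfswO????MJlJgC
Fragment 5: offset=7 data="Mhxw" -> buffer=??dfswOMhxwMJlJgC
Fragment 6: offset=0 data="ZrFHW" -> buffer=ZrFHWwOMhxwMJlJgC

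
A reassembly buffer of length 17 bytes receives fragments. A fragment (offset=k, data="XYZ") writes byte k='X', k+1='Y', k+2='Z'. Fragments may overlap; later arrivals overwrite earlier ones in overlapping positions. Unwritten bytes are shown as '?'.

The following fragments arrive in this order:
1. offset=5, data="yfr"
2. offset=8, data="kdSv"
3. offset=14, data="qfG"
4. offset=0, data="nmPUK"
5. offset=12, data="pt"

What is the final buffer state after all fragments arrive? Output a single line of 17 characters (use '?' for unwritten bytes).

Answer: nmPUKyfrkdSvptqfG

Derivation:
Fragment 1: offset=5 data="yfr" -> buffer=?????yfr?????????
Fragment 2: offset=8 data="kdSv" -> buffer=?????yfrkdSv?????
Fragment 3: offset=14 data="qfG" -> buffer=?????yfrkdSv??qfG
Fragment 4: offset=0 data="nmPUK" -> buffer=nmPUKyfrkdSv??qfG
Fragment 5: offset=12 data="pt" -> buffer=nmPUKyfrkdSvptqfG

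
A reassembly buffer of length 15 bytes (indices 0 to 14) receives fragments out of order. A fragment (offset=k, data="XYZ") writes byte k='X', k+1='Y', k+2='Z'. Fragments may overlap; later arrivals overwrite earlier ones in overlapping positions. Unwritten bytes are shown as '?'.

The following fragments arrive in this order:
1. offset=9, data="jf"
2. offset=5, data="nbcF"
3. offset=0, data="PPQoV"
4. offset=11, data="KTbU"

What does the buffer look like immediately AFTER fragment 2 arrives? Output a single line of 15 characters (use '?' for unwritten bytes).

Fragment 1: offset=9 data="jf" -> buffer=?????????jf????
Fragment 2: offset=5 data="nbcF" -> buffer=?????nbcFjf????

Answer: ?????nbcFjf????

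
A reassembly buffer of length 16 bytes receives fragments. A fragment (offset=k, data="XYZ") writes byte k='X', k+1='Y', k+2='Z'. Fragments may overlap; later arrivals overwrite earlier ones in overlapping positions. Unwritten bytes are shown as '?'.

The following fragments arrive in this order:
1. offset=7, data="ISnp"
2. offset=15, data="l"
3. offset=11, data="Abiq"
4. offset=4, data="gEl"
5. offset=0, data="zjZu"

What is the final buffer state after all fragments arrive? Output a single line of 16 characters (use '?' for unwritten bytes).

Answer: zjZugElISnpAbiql

Derivation:
Fragment 1: offset=7 data="ISnp" -> buffer=???????ISnp?????
Fragment 2: offset=15 data="l" -> buffer=???????ISnp????l
Fragment 3: offset=11 data="Abiq" -> buffer=???????ISnpAbiql
Fragment 4: offset=4 data="gEl" -> buffer=????gElISnpAbiql
Fragment 5: offset=0 data="zjZu" -> buffer=zjZugElISnpAbiql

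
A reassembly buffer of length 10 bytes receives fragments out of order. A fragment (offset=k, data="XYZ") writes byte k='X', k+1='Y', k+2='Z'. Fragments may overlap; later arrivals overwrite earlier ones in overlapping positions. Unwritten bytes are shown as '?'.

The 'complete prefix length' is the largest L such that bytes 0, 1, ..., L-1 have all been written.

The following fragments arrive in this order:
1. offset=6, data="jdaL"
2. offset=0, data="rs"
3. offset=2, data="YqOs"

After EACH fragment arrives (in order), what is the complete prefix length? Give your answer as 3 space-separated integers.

Answer: 0 2 10

Derivation:
Fragment 1: offset=6 data="jdaL" -> buffer=??????jdaL -> prefix_len=0
Fragment 2: offset=0 data="rs" -> buffer=rs????jdaL -> prefix_len=2
Fragment 3: offset=2 data="YqOs" -> buffer=rsYqOsjdaL -> prefix_len=10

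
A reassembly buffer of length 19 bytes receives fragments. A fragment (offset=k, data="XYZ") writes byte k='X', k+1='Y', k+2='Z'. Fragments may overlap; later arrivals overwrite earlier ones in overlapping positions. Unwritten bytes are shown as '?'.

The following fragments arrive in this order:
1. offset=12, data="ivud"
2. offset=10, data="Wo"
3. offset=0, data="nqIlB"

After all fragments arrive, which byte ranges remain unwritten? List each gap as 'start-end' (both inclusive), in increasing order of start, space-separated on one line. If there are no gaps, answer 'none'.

Fragment 1: offset=12 len=4
Fragment 2: offset=10 len=2
Fragment 3: offset=0 len=5
Gaps: 5-9 16-18

Answer: 5-9 16-18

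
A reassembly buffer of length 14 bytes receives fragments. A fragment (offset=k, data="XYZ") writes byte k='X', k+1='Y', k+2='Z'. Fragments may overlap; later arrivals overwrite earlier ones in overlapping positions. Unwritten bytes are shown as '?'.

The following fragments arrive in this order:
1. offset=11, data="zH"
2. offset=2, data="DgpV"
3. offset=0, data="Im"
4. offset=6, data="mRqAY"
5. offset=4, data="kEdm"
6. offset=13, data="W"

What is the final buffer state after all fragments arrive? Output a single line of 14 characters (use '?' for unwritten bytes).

Fragment 1: offset=11 data="zH" -> buffer=???????????zH?
Fragment 2: offset=2 data="DgpV" -> buffer=??DgpV?????zH?
Fragment 3: offset=0 data="Im" -> buffer=ImDgpV?????zH?
Fragment 4: offset=6 data="mRqAY" -> buffer=ImDgpVmRqAYzH?
Fragment 5: offset=4 data="kEdm" -> buffer=ImDgkEdmqAYzH?
Fragment 6: offset=13 data="W" -> buffer=ImDgkEdmqAYzHW

Answer: ImDgkEdmqAYzHW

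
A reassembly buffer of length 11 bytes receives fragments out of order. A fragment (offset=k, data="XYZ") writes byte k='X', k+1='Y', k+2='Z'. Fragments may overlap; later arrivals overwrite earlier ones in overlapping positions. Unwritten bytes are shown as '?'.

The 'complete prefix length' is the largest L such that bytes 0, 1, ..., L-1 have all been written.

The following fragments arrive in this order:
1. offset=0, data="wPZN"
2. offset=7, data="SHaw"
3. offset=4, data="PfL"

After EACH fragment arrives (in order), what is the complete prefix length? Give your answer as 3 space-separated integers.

Fragment 1: offset=0 data="wPZN" -> buffer=wPZN??????? -> prefix_len=4
Fragment 2: offset=7 data="SHaw" -> buffer=wPZN???SHaw -> prefix_len=4
Fragment 3: offset=4 data="PfL" -> buffer=wPZNPfLSHaw -> prefix_len=11

Answer: 4 4 11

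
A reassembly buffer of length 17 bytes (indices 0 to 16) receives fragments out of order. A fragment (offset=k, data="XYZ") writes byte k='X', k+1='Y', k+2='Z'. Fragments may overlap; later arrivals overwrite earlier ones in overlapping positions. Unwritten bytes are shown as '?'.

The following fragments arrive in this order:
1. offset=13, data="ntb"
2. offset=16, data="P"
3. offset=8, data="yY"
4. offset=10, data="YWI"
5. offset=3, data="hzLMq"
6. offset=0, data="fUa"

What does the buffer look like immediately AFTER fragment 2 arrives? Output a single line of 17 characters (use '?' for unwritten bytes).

Fragment 1: offset=13 data="ntb" -> buffer=?????????????ntb?
Fragment 2: offset=16 data="P" -> buffer=?????????????ntbP

Answer: ?????????????ntbP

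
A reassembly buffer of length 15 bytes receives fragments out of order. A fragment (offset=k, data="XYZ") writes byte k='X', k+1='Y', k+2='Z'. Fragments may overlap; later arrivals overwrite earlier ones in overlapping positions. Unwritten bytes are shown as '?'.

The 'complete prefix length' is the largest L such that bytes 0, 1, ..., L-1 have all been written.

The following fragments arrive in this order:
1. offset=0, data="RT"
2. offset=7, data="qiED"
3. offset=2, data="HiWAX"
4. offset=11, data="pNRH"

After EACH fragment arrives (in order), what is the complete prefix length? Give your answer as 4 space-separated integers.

Fragment 1: offset=0 data="RT" -> buffer=RT????????????? -> prefix_len=2
Fragment 2: offset=7 data="qiED" -> buffer=RT?????qiED???? -> prefix_len=2
Fragment 3: offset=2 data="HiWAX" -> buffer=RTHiWAXqiED???? -> prefix_len=11
Fragment 4: offset=11 data="pNRH" -> buffer=RTHiWAXqiEDpNRH -> prefix_len=15

Answer: 2 2 11 15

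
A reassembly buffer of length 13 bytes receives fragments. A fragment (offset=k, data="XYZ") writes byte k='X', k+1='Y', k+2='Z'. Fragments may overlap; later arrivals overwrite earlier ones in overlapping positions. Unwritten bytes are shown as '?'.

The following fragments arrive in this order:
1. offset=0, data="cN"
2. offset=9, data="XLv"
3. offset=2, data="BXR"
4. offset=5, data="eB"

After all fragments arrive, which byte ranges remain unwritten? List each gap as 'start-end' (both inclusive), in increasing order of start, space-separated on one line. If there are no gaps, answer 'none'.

Answer: 7-8 12-12

Derivation:
Fragment 1: offset=0 len=2
Fragment 2: offset=9 len=3
Fragment 3: offset=2 len=3
Fragment 4: offset=5 len=2
Gaps: 7-8 12-12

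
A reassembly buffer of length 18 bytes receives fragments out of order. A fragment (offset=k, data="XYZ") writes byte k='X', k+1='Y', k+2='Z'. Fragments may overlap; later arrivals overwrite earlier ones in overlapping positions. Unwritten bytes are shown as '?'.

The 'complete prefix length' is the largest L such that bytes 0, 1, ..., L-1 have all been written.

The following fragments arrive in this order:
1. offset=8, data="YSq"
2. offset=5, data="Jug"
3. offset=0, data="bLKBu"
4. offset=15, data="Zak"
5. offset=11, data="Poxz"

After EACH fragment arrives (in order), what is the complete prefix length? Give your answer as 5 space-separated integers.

Answer: 0 0 11 11 18

Derivation:
Fragment 1: offset=8 data="YSq" -> buffer=????????YSq??????? -> prefix_len=0
Fragment 2: offset=5 data="Jug" -> buffer=?????JugYSq??????? -> prefix_len=0
Fragment 3: offset=0 data="bLKBu" -> buffer=bLKBuJugYSq??????? -> prefix_len=11
Fragment 4: offset=15 data="Zak" -> buffer=bLKBuJugYSq????Zak -> prefix_len=11
Fragment 5: offset=11 data="Poxz" -> buffer=bLKBuJugYSqPoxzZak -> prefix_len=18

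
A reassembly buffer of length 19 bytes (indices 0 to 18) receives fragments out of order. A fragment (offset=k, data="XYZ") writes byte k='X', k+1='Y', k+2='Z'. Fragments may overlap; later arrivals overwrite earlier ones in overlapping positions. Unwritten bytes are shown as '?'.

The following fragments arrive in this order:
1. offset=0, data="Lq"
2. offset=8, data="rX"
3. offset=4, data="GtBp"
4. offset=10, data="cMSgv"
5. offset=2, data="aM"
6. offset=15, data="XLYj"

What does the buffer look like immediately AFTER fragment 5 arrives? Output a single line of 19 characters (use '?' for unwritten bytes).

Answer: LqaMGtBprXcMSgv????

Derivation:
Fragment 1: offset=0 data="Lq" -> buffer=Lq?????????????????
Fragment 2: offset=8 data="rX" -> buffer=Lq??????rX?????????
Fragment 3: offset=4 data="GtBp" -> buffer=Lq??GtBprX?????????
Fragment 4: offset=10 data="cMSgv" -> buffer=Lq??GtBprXcMSgv????
Fragment 5: offset=2 data="aM" -> buffer=LqaMGtBprXcMSgv????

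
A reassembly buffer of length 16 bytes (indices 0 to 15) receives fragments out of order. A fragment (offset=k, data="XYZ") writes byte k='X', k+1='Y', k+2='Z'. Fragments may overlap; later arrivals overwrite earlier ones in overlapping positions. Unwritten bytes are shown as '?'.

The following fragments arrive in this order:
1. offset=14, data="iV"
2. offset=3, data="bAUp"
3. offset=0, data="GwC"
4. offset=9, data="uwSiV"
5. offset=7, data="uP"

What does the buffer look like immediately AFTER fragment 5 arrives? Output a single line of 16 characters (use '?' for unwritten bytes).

Fragment 1: offset=14 data="iV" -> buffer=??????????????iV
Fragment 2: offset=3 data="bAUp" -> buffer=???bAUp???????iV
Fragment 3: offset=0 data="GwC" -> buffer=GwCbAUp???????iV
Fragment 4: offset=9 data="uwSiV" -> buffer=GwCbAUp??uwSiViV
Fragment 5: offset=7 data="uP" -> buffer=GwCbAUpuPuwSiViV

Answer: GwCbAUpuPuwSiViV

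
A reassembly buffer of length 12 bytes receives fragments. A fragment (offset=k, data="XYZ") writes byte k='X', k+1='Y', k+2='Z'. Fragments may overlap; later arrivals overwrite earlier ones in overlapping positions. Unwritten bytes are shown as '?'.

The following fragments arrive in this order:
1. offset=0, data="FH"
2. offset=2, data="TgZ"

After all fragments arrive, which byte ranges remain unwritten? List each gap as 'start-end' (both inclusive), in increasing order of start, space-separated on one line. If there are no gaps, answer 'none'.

Fragment 1: offset=0 len=2
Fragment 2: offset=2 len=3
Gaps: 5-11

Answer: 5-11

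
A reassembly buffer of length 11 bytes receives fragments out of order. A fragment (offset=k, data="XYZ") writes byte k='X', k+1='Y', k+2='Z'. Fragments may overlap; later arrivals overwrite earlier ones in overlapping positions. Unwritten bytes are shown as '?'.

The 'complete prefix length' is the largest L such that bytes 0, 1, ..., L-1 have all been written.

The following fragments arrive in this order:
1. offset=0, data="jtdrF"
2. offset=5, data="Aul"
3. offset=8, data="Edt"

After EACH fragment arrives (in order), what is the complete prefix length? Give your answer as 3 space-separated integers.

Fragment 1: offset=0 data="jtdrF" -> buffer=jtdrF?????? -> prefix_len=5
Fragment 2: offset=5 data="Aul" -> buffer=jtdrFAul??? -> prefix_len=8
Fragment 3: offset=8 data="Edt" -> buffer=jtdrFAulEdt -> prefix_len=11

Answer: 5 8 11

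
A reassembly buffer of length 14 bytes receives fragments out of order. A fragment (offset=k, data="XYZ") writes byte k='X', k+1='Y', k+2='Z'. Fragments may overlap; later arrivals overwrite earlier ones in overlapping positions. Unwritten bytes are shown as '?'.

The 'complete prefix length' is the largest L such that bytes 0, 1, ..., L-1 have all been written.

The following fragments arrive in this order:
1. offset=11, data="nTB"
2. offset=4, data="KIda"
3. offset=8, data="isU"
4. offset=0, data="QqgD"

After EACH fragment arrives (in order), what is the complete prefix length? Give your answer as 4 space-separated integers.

Answer: 0 0 0 14

Derivation:
Fragment 1: offset=11 data="nTB" -> buffer=???????????nTB -> prefix_len=0
Fragment 2: offset=4 data="KIda" -> buffer=????KIda???nTB -> prefix_len=0
Fragment 3: offset=8 data="isU" -> buffer=????KIdaisUnTB -> prefix_len=0
Fragment 4: offset=0 data="QqgD" -> buffer=QqgDKIdaisUnTB -> prefix_len=14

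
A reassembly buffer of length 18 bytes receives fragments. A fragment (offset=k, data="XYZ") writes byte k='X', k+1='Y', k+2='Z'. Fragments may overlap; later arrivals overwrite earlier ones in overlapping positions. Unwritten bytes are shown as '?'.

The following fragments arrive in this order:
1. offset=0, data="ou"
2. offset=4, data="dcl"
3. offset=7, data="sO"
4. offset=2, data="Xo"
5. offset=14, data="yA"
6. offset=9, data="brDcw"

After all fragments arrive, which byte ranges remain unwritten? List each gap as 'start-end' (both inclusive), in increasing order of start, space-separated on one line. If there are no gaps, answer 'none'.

Fragment 1: offset=0 len=2
Fragment 2: offset=4 len=3
Fragment 3: offset=7 len=2
Fragment 4: offset=2 len=2
Fragment 5: offset=14 len=2
Fragment 6: offset=9 len=5
Gaps: 16-17

Answer: 16-17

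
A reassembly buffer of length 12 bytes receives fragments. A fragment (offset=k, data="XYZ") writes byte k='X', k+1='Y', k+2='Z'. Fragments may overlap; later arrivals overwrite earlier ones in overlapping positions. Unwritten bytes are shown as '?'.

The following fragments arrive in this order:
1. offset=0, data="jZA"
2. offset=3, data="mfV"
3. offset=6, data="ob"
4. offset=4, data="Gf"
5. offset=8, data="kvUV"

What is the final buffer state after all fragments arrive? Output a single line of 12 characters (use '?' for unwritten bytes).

Fragment 1: offset=0 data="jZA" -> buffer=jZA?????????
Fragment 2: offset=3 data="mfV" -> buffer=jZAmfV??????
Fragment 3: offset=6 data="ob" -> buffer=jZAmfVob????
Fragment 4: offset=4 data="Gf" -> buffer=jZAmGfob????
Fragment 5: offset=8 data="kvUV" -> buffer=jZAmGfobkvUV

Answer: jZAmGfobkvUV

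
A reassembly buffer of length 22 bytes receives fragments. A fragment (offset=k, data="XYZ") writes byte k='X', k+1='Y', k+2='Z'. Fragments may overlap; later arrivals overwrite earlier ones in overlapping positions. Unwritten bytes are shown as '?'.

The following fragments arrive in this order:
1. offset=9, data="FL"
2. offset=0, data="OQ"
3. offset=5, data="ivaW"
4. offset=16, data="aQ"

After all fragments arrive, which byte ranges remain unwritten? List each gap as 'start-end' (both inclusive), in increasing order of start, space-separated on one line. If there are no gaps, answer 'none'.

Answer: 2-4 11-15 18-21

Derivation:
Fragment 1: offset=9 len=2
Fragment 2: offset=0 len=2
Fragment 3: offset=5 len=4
Fragment 4: offset=16 len=2
Gaps: 2-4 11-15 18-21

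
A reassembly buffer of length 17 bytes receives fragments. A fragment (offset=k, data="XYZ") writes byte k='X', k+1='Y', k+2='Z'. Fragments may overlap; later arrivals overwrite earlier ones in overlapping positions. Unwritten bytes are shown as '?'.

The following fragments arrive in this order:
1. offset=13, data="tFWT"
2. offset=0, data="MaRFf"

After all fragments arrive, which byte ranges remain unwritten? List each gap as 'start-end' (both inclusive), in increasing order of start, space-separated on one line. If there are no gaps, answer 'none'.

Fragment 1: offset=13 len=4
Fragment 2: offset=0 len=5
Gaps: 5-12

Answer: 5-12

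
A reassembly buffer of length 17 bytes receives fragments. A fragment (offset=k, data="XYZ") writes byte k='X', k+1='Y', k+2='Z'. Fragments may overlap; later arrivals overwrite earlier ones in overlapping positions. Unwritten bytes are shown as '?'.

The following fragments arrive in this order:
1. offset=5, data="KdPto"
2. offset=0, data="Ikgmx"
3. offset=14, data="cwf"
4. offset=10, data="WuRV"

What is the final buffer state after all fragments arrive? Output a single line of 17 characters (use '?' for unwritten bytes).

Fragment 1: offset=5 data="KdPto" -> buffer=?????KdPto???????
Fragment 2: offset=0 data="Ikgmx" -> buffer=IkgmxKdPto???????
Fragment 3: offset=14 data="cwf" -> buffer=IkgmxKdPto????cwf
Fragment 4: offset=10 data="WuRV" -> buffer=IkgmxKdPtoWuRVcwf

Answer: IkgmxKdPtoWuRVcwf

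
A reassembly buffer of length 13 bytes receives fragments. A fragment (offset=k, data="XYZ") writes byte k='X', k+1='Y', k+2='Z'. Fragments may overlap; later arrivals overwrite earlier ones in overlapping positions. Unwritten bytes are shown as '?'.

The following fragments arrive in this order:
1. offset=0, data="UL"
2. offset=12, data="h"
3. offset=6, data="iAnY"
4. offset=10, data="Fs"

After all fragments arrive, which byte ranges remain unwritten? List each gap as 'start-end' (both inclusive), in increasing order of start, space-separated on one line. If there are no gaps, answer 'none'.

Answer: 2-5

Derivation:
Fragment 1: offset=0 len=2
Fragment 2: offset=12 len=1
Fragment 3: offset=6 len=4
Fragment 4: offset=10 len=2
Gaps: 2-5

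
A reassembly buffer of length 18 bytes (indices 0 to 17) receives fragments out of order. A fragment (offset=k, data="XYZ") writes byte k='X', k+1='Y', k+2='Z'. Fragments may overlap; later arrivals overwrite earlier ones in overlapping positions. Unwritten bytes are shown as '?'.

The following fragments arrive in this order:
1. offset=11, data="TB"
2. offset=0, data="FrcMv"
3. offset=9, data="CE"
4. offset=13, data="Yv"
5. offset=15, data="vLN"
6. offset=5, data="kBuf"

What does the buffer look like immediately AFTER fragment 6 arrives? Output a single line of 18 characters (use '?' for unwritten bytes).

Fragment 1: offset=11 data="TB" -> buffer=???????????TB?????
Fragment 2: offset=0 data="FrcMv" -> buffer=FrcMv??????TB?????
Fragment 3: offset=9 data="CE" -> buffer=FrcMv????CETB?????
Fragment 4: offset=13 data="Yv" -> buffer=FrcMv????CETBYv???
Fragment 5: offset=15 data="vLN" -> buffer=FrcMv????CETBYvvLN
Fragment 6: offset=5 data="kBuf" -> buffer=FrcMvkBufCETBYvvLN

Answer: FrcMvkBufCETBYvvLN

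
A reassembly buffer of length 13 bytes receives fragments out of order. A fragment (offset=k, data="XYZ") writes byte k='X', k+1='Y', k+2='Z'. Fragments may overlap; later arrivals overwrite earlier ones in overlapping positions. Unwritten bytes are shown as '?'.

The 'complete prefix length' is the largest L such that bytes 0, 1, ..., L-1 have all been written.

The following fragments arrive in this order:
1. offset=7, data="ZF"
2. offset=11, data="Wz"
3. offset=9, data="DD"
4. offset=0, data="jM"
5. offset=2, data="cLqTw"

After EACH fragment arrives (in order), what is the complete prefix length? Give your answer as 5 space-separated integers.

Answer: 0 0 0 2 13

Derivation:
Fragment 1: offset=7 data="ZF" -> buffer=???????ZF???? -> prefix_len=0
Fragment 2: offset=11 data="Wz" -> buffer=???????ZF??Wz -> prefix_len=0
Fragment 3: offset=9 data="DD" -> buffer=???????ZFDDWz -> prefix_len=0
Fragment 4: offset=0 data="jM" -> buffer=jM?????ZFDDWz -> prefix_len=2
Fragment 5: offset=2 data="cLqTw" -> buffer=jMcLqTwZFDDWz -> prefix_len=13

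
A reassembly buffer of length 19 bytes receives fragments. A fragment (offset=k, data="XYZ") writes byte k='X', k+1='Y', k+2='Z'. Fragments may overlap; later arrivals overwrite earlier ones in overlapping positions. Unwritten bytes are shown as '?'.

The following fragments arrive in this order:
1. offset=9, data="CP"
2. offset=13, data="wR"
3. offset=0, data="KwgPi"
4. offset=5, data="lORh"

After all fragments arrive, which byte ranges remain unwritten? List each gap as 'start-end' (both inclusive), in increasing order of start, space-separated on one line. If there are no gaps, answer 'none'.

Fragment 1: offset=9 len=2
Fragment 2: offset=13 len=2
Fragment 3: offset=0 len=5
Fragment 4: offset=5 len=4
Gaps: 11-12 15-18

Answer: 11-12 15-18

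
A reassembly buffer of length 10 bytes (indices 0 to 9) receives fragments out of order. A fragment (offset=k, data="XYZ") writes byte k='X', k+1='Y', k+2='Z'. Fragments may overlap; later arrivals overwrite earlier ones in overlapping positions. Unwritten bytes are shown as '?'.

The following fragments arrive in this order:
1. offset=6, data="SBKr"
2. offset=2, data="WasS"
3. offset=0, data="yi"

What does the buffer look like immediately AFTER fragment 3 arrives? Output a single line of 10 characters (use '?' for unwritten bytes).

Answer: yiWasSSBKr

Derivation:
Fragment 1: offset=6 data="SBKr" -> buffer=??????SBKr
Fragment 2: offset=2 data="WasS" -> buffer=??WasSSBKr
Fragment 3: offset=0 data="yi" -> buffer=yiWasSSBKr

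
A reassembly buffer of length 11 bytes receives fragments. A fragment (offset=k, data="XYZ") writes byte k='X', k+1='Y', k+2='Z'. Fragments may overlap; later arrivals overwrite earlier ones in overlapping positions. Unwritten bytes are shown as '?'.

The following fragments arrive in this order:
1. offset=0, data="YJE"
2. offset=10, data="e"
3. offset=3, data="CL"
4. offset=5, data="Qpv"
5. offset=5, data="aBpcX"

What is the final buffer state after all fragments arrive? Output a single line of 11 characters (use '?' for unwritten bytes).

Answer: YJECLaBpcXe

Derivation:
Fragment 1: offset=0 data="YJE" -> buffer=YJE????????
Fragment 2: offset=10 data="e" -> buffer=YJE???????e
Fragment 3: offset=3 data="CL" -> buffer=YJECL?????e
Fragment 4: offset=5 data="Qpv" -> buffer=YJECLQpv??e
Fragment 5: offset=5 data="aBpcX" -> buffer=YJECLaBpcXe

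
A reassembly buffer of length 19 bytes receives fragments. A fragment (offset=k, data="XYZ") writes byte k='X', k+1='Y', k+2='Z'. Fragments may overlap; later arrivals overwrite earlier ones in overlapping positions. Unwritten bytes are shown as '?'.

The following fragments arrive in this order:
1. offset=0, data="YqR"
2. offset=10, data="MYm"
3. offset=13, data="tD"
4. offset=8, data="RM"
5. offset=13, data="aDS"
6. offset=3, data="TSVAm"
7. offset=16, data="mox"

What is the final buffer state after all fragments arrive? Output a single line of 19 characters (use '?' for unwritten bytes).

Answer: YqRTSVAmRMMYmaDSmox

Derivation:
Fragment 1: offset=0 data="YqR" -> buffer=YqR????????????????
Fragment 2: offset=10 data="MYm" -> buffer=YqR???????MYm??????
Fragment 3: offset=13 data="tD" -> buffer=YqR???????MYmtD????
Fragment 4: offset=8 data="RM" -> buffer=YqR?????RMMYmtD????
Fragment 5: offset=13 data="aDS" -> buffer=YqR?????RMMYmaDS???
Fragment 6: offset=3 data="TSVAm" -> buffer=YqRTSVAmRMMYmaDS???
Fragment 7: offset=16 data="mox" -> buffer=YqRTSVAmRMMYmaDSmox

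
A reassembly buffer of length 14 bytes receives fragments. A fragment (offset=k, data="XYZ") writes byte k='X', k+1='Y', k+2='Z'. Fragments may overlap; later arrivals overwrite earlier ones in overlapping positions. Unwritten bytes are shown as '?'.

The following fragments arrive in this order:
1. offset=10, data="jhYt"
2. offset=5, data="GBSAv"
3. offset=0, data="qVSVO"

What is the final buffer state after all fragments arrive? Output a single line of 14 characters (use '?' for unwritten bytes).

Answer: qVSVOGBSAvjhYt

Derivation:
Fragment 1: offset=10 data="jhYt" -> buffer=??????????jhYt
Fragment 2: offset=5 data="GBSAv" -> buffer=?????GBSAvjhYt
Fragment 3: offset=0 data="qVSVO" -> buffer=qVSVOGBSAvjhYt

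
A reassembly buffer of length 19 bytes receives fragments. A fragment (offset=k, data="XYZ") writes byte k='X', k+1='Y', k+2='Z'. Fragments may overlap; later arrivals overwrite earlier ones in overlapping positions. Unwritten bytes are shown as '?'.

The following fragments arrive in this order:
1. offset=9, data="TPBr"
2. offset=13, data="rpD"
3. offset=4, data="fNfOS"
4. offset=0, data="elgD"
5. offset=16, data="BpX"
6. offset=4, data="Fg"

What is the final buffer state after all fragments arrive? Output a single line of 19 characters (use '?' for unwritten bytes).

Answer: elgDFgfOSTPBrrpDBpX

Derivation:
Fragment 1: offset=9 data="TPBr" -> buffer=?????????TPBr??????
Fragment 2: offset=13 data="rpD" -> buffer=?????????TPBrrpD???
Fragment 3: offset=4 data="fNfOS" -> buffer=????fNfOSTPBrrpD???
Fragment 4: offset=0 data="elgD" -> buffer=elgDfNfOSTPBrrpD???
Fragment 5: offset=16 data="BpX" -> buffer=elgDfNfOSTPBrrpDBpX
Fragment 6: offset=4 data="Fg" -> buffer=elgDFgfOSTPBrrpDBpX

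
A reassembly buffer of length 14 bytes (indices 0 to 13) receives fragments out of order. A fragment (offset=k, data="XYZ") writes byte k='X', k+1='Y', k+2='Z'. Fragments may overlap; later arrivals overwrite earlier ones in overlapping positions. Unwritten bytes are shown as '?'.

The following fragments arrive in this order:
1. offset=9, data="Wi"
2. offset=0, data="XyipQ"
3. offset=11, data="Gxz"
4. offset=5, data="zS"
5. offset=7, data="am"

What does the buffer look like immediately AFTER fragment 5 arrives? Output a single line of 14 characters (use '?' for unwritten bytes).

Fragment 1: offset=9 data="Wi" -> buffer=?????????Wi???
Fragment 2: offset=0 data="XyipQ" -> buffer=XyipQ????Wi???
Fragment 3: offset=11 data="Gxz" -> buffer=XyipQ????WiGxz
Fragment 4: offset=5 data="zS" -> buffer=XyipQzS??WiGxz
Fragment 5: offset=7 data="am" -> buffer=XyipQzSamWiGxz

Answer: XyipQzSamWiGxz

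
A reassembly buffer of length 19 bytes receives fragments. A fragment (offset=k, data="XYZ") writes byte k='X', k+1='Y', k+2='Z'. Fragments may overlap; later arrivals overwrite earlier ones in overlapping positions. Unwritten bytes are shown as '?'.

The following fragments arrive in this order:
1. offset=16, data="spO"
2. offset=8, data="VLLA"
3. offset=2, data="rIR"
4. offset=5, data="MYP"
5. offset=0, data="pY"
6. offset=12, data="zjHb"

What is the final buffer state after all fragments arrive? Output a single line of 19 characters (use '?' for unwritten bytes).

Fragment 1: offset=16 data="spO" -> buffer=????????????????spO
Fragment 2: offset=8 data="VLLA" -> buffer=????????VLLA????spO
Fragment 3: offset=2 data="rIR" -> buffer=??rIR???VLLA????spO
Fragment 4: offset=5 data="MYP" -> buffer=??rIRMYPVLLA????spO
Fragment 5: offset=0 data="pY" -> buffer=pYrIRMYPVLLA????spO
Fragment 6: offset=12 data="zjHb" -> buffer=pYrIRMYPVLLAzjHbspO

Answer: pYrIRMYPVLLAzjHbspO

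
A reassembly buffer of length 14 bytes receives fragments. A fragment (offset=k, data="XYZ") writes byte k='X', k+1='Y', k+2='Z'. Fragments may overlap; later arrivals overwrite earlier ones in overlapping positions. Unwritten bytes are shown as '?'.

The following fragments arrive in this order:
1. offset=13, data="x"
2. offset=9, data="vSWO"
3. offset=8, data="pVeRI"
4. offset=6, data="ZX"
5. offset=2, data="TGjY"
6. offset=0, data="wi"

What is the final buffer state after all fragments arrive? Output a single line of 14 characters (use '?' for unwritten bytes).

Fragment 1: offset=13 data="x" -> buffer=?????????????x
Fragment 2: offset=9 data="vSWO" -> buffer=?????????vSWOx
Fragment 3: offset=8 data="pVeRI" -> buffer=????????pVeRIx
Fragment 4: offset=6 data="ZX" -> buffer=??????ZXpVeRIx
Fragment 5: offset=2 data="TGjY" -> buffer=??TGjYZXpVeRIx
Fragment 6: offset=0 data="wi" -> buffer=wiTGjYZXpVeRIx

Answer: wiTGjYZXpVeRIx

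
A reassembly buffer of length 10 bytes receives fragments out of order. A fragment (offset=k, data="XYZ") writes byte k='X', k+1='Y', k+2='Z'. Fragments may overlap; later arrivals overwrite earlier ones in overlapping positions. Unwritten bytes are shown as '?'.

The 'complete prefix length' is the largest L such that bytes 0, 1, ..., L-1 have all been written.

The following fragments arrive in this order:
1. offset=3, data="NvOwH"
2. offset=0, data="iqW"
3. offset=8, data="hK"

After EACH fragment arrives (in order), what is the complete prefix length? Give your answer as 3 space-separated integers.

Fragment 1: offset=3 data="NvOwH" -> buffer=???NvOwH?? -> prefix_len=0
Fragment 2: offset=0 data="iqW" -> buffer=iqWNvOwH?? -> prefix_len=8
Fragment 3: offset=8 data="hK" -> buffer=iqWNvOwHhK -> prefix_len=10

Answer: 0 8 10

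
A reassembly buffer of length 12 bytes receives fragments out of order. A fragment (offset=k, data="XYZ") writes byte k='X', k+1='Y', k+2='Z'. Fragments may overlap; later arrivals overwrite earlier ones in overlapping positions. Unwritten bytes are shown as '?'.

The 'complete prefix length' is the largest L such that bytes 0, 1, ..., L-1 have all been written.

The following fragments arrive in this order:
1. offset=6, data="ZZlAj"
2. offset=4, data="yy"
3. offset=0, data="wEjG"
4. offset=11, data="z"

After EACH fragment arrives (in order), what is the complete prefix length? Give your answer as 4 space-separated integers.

Fragment 1: offset=6 data="ZZlAj" -> buffer=??????ZZlAj? -> prefix_len=0
Fragment 2: offset=4 data="yy" -> buffer=????yyZZlAj? -> prefix_len=0
Fragment 3: offset=0 data="wEjG" -> buffer=wEjGyyZZlAj? -> prefix_len=11
Fragment 4: offset=11 data="z" -> buffer=wEjGyyZZlAjz -> prefix_len=12

Answer: 0 0 11 12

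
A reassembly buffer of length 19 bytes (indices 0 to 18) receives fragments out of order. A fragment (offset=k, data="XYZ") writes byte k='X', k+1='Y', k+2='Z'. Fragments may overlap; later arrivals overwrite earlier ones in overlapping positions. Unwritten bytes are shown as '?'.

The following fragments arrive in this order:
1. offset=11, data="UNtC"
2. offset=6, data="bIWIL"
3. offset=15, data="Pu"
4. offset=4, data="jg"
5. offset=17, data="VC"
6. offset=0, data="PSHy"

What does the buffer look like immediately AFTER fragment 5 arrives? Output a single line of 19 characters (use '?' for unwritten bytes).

Answer: ????jgbIWILUNtCPuVC

Derivation:
Fragment 1: offset=11 data="UNtC" -> buffer=???????????UNtC????
Fragment 2: offset=6 data="bIWIL" -> buffer=??????bIWILUNtC????
Fragment 3: offset=15 data="Pu" -> buffer=??????bIWILUNtCPu??
Fragment 4: offset=4 data="jg" -> buffer=????jgbIWILUNtCPu??
Fragment 5: offset=17 data="VC" -> buffer=????jgbIWILUNtCPuVC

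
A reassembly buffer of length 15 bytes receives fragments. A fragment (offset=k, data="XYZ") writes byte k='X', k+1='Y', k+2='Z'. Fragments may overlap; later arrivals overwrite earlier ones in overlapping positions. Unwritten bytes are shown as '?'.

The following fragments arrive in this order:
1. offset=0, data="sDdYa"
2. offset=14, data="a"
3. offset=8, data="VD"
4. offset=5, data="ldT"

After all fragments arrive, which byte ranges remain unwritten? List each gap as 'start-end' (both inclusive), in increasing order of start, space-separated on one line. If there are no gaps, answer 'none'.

Fragment 1: offset=0 len=5
Fragment 2: offset=14 len=1
Fragment 3: offset=8 len=2
Fragment 4: offset=5 len=3
Gaps: 10-13

Answer: 10-13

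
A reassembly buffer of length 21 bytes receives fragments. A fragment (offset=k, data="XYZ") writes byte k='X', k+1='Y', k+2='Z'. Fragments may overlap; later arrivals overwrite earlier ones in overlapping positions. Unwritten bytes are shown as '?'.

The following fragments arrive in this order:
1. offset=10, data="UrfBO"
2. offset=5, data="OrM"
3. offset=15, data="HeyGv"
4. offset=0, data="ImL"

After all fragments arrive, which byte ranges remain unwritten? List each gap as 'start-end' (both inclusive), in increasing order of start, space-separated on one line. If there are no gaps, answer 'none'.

Answer: 3-4 8-9 20-20

Derivation:
Fragment 1: offset=10 len=5
Fragment 2: offset=5 len=3
Fragment 3: offset=15 len=5
Fragment 4: offset=0 len=3
Gaps: 3-4 8-9 20-20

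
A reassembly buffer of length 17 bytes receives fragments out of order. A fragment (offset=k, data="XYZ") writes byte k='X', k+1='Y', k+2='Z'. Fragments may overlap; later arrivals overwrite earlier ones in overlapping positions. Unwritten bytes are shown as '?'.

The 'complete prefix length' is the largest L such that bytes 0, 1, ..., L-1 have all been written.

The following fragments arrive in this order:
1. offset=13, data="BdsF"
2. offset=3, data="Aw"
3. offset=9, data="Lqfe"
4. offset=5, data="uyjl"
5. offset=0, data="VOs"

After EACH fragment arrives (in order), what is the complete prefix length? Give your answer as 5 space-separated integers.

Fragment 1: offset=13 data="BdsF" -> buffer=?????????????BdsF -> prefix_len=0
Fragment 2: offset=3 data="Aw" -> buffer=???Aw????????BdsF -> prefix_len=0
Fragment 3: offset=9 data="Lqfe" -> buffer=???Aw????LqfeBdsF -> prefix_len=0
Fragment 4: offset=5 data="uyjl" -> buffer=???AwuyjlLqfeBdsF -> prefix_len=0
Fragment 5: offset=0 data="VOs" -> buffer=VOsAwuyjlLqfeBdsF -> prefix_len=17

Answer: 0 0 0 0 17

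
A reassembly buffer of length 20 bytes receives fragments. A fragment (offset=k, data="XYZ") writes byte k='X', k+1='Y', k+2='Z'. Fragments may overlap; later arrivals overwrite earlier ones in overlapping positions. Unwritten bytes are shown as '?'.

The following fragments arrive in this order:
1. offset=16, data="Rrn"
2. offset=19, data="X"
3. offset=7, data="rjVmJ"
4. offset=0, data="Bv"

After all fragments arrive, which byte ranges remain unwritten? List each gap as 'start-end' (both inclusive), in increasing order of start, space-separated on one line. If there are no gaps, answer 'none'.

Fragment 1: offset=16 len=3
Fragment 2: offset=19 len=1
Fragment 3: offset=7 len=5
Fragment 4: offset=0 len=2
Gaps: 2-6 12-15

Answer: 2-6 12-15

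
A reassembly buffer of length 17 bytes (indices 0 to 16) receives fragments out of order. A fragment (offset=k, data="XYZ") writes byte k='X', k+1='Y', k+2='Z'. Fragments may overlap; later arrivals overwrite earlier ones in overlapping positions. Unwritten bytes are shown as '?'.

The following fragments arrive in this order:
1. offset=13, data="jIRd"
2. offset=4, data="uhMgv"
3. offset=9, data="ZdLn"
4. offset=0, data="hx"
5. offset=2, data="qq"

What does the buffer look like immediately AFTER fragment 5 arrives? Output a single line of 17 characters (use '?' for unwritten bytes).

Answer: hxqquhMgvZdLnjIRd

Derivation:
Fragment 1: offset=13 data="jIRd" -> buffer=?????????????jIRd
Fragment 2: offset=4 data="uhMgv" -> buffer=????uhMgv????jIRd
Fragment 3: offset=9 data="ZdLn" -> buffer=????uhMgvZdLnjIRd
Fragment 4: offset=0 data="hx" -> buffer=hx??uhMgvZdLnjIRd
Fragment 5: offset=2 data="qq" -> buffer=hxqquhMgvZdLnjIRd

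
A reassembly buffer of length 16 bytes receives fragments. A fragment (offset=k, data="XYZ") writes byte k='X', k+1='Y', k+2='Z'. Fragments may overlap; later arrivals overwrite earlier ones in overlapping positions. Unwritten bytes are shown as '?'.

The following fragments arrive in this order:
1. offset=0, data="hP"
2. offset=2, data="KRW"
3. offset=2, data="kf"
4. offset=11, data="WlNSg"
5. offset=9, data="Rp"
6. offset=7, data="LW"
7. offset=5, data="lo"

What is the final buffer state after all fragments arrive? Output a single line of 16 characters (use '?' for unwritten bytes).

Fragment 1: offset=0 data="hP" -> buffer=hP??????????????
Fragment 2: offset=2 data="KRW" -> buffer=hPKRW???????????
Fragment 3: offset=2 data="kf" -> buffer=hPkfW???????????
Fragment 4: offset=11 data="WlNSg" -> buffer=hPkfW??????WlNSg
Fragment 5: offset=9 data="Rp" -> buffer=hPkfW????RpWlNSg
Fragment 6: offset=7 data="LW" -> buffer=hPkfW??LWRpWlNSg
Fragment 7: offset=5 data="lo" -> buffer=hPkfWloLWRpWlNSg

Answer: hPkfWloLWRpWlNSg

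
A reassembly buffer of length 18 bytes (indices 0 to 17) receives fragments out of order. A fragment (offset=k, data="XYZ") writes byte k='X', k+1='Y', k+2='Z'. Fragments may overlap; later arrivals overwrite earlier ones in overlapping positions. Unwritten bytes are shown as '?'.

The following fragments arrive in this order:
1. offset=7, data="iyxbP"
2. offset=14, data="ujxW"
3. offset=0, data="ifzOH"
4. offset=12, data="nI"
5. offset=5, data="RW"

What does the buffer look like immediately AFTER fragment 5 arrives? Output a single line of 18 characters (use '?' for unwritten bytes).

Answer: ifzOHRWiyxbPnIujxW

Derivation:
Fragment 1: offset=7 data="iyxbP" -> buffer=???????iyxbP??????
Fragment 2: offset=14 data="ujxW" -> buffer=???????iyxbP??ujxW
Fragment 3: offset=0 data="ifzOH" -> buffer=ifzOH??iyxbP??ujxW
Fragment 4: offset=12 data="nI" -> buffer=ifzOH??iyxbPnIujxW
Fragment 5: offset=5 data="RW" -> buffer=ifzOHRWiyxbPnIujxW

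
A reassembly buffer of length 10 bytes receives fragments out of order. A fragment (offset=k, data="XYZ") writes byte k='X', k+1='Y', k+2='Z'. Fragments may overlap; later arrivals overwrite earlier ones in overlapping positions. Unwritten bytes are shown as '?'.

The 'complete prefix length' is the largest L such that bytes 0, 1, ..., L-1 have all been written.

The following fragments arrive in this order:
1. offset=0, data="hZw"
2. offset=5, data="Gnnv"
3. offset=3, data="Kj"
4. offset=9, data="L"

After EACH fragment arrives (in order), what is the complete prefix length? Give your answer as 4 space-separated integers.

Answer: 3 3 9 10

Derivation:
Fragment 1: offset=0 data="hZw" -> buffer=hZw??????? -> prefix_len=3
Fragment 2: offset=5 data="Gnnv" -> buffer=hZw??Gnnv? -> prefix_len=3
Fragment 3: offset=3 data="Kj" -> buffer=hZwKjGnnv? -> prefix_len=9
Fragment 4: offset=9 data="L" -> buffer=hZwKjGnnvL -> prefix_len=10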